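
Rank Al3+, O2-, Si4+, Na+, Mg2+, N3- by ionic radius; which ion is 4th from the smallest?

These species are isoelectronic with 10 electrons. The only difference is the number of protons: Si4+ (Z=14), Al3+ (Z=13), Mg2+ (Z=12), Na+ (Z=11), O2- (Z=8), N3- (Z=7). The strongest nuclear pull (Si4+) gives the smallest ion.
So the order is Si4+ < Al3+ < Mg2+ < Na+ < O2- < N3-; the 4th-smallest ion is Na+.

Na+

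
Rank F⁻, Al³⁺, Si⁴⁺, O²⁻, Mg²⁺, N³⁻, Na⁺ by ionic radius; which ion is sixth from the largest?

Al³⁺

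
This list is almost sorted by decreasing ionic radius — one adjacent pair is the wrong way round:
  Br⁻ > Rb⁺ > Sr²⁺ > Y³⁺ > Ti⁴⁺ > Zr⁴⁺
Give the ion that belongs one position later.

Ti⁴⁺

Check each adjacent pair. Ti⁴⁺ and Zr⁴⁺ are reversed: Ti⁴⁺ and Zr⁴⁺ are in one column with the same charge; the lighter period-4 ion has one fewer shell and is smaller. No other neighbouring pair contradicts the periodic trends, so Ti⁴⁺ is the ion listed too early.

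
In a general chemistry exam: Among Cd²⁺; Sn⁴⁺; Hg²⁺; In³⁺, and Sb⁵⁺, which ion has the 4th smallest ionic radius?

Cd²⁺

Sb⁵⁺: 46 e⁻, Z=51, Sn⁴⁺: 46 e⁻, Z=50, In³⁺: 46 e⁻, Z=49, Cd²⁺: 46 e⁻, Z=48, Hg²⁺: 78 e⁻, Z=80. Sb⁵⁺ < Sn⁴⁺ (isoelectronic, higher Z=51 is smaller); Sn⁴⁺ < In³⁺ (both 46 e⁻, Z=50>49); In³⁺ < Cd²⁺ (isoelectronic, higher Z=49 is smaller); Cd²⁺ < Hg²⁺ (same group, 1 shell fewer).
Full ascending order: Sb⁵⁺ < Sn⁴⁺ < In³⁺ < Cd²⁺ < Hg²⁺. Counting from the smallest, position 4 is Cd²⁺.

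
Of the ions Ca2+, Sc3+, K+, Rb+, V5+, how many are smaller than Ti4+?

V5+ has 18 e⁻ (Z=23), Ti4+ has 18 e⁻ (Z=22), Sc3+ has 18 e⁻ (Z=21), Ca2+ has 18 e⁻ (Z=20), K+ has 18 e⁻ (Z=19), Rb+ has 36 e⁻ (Z=37). V5+ < Ti4+ (isoelectronic, higher Z=23 is smaller); Ti4+ < Sc3+ (isoelectronic, higher Z=22 is smaller); Sc3+ < Ca2+ (isoelectronic, higher Z=21 is smaller); Ca2+ < K+ (isoelectronic, higher Z=20 is smaller); K+ < Rb+ (same group, period 4 vs 5).
Overall: V5+ < Ti4+ < Sc3+ < Ca2+ < K+ < Rb+. Ti4+ has 1 below it and 4 above. That's 1.

1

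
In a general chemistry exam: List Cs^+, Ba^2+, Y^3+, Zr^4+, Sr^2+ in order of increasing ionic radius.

First list Z and electron count for each: Zr^4+: 36 e⁻, Z=40, Y^3+: 36 e⁻, Z=39, Sr^2+: 36 e⁻, Z=38, Ba^2+: 54 e⁻, Z=56, Cs^+: 54 e⁻, Z=55. Zr^4+ < Y^3+ (isoelectronic, higher Z=40 is smaller); Y^3+ < Sr^2+ (isoelectronic, higher Z=39 is smaller); Sr^2+ < Ba^2+ (same group, period 5 vs 6); Ba^2+ < Cs^+ (isoelectronic, higher Z=56 is smaller).

Zr^4+ < Y^3+ < Sr^2+ < Ba^2+ < Cs^+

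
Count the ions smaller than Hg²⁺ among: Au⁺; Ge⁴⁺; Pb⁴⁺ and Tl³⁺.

Electron counts and nuclear charges: Ge⁴⁺ has 28 e⁻ (Z=32), Pb⁴⁺ has 78 e⁻ (Z=82), Tl³⁺ has 78 e⁻ (Z=81), Hg²⁺ has 78 e⁻ (Z=80), Au⁺ has 78 e⁻ (Z=79). Ge⁴⁺ < Pb⁴⁺ (same group, period 4 vs 6); Pb⁴⁺ < Tl³⁺ (both 78 e⁻, Z=82>81); Tl³⁺ < Hg²⁺ (isoelectronic, higher Z=81 is smaller); Hg²⁺ < Au⁺ (both 78 e⁻, Z=80>79).
Overall: Ge⁴⁺ < Pb⁴⁺ < Tl³⁺ < Hg²⁺ < Au⁺. Hg²⁺ has 3 below it and 1 above. Count: 3.

3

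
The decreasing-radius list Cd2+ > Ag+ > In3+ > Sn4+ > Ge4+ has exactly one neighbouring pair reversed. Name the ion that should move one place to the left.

Ag+

Compare adjacent ions: Cd2+ and Ag+ share 46 electrons; the higher nuclear charge on Cd (Z=48) contracts it more, so Cd2+ < Ag+ — yet in this decreasing list Cd2+ sits before Ag+. Nothing else is reversed, so Ag+ should move one place to the left.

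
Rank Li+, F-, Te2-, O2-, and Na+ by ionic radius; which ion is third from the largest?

First list Z and electron count for each: Li+ has 2 e⁻ (Z=3), Na+ has 10 e⁻ (Z=11), F- has 10 e⁻ (Z=9), O2- has 10 e⁻ (Z=8), Te2- has 54 e⁻ (Z=52). Li+ < Na+ (same group, 1 shell fewer); Na+ < F- (isoelectronic, higher Z=11 is smaller); F- < O2- (both 10 e⁻, Z=9>8); O2- < Te2- (same group, 3 shells fewer).
Full ascending order: Li+ < Na+ < F- < O2- < Te2-. Counting from the largest, position 3 is F-.

F-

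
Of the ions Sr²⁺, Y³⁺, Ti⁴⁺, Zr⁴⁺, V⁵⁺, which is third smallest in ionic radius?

Tabulating Z and e⁻: V⁵⁺: 18 e⁻, Z=23, Ti⁴⁺: 18 e⁻, Z=22, Zr⁴⁺: 36 e⁻, Z=40, Y³⁺: 36 e⁻, Z=39, Sr²⁺: 36 e⁻, Z=38. V⁵⁺ < Ti⁴⁺ (both 18 e⁻, Z=23>22); Ti⁴⁺ < Zr⁴⁺ (same group, period 4 vs 5); Zr⁴⁺ < Y³⁺ (both 36 e⁻, Z=40>39); Y³⁺ < Sr²⁺ (isoelectronic, higher Z=39 is smaller).
Full ascending order: V⁵⁺ < Ti⁴⁺ < Zr⁴⁺ < Y³⁺ < Sr²⁺. Counting from the smallest, position 3 is Zr⁴⁺.

Zr⁴⁺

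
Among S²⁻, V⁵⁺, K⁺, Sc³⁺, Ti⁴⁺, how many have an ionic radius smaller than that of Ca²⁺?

3

Each ion has 18 electrons. The ranking follows nuclear charge in reverse — greater Z gives a smaller radius. V⁵⁺ (Z=23), Ti⁴⁺ (Z=22), Sc³⁺ (Z=21), Ca²⁺ (Z=20), K⁺ (Z=19), S²⁻ (Z=16).
Overall: V⁵⁺ < Ti⁴⁺ < Sc³⁺ < Ca²⁺ < K⁺ < S²⁻. Ca²⁺ has 3 below it and 2 above. That's 3.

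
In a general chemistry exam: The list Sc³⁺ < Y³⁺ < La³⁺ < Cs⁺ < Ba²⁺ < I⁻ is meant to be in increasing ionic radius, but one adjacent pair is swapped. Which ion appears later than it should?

Scanning neighbour by neighbour, only Cs⁺/Ba²⁺ violates a trend: Ba²⁺ and Cs⁺ share 54 electrons; the higher nuclear charge on Ba (Z=56) contracts it more, so Ba²⁺ < Cs⁺. That makes Ba²⁺ the one sitting a position late relative to where it belongs.

Ba²⁺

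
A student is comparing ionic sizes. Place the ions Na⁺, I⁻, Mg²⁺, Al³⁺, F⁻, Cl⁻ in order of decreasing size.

Al³⁺: 10 e⁻, Z=13, Mg²⁺: 10 e⁻, Z=12, Na⁺: 10 e⁻, Z=11, F⁻: 10 e⁻, Z=9, Cl⁻: 18 e⁻, Z=17, I⁻: 54 e⁻, Z=53. Al³⁺ < Mg²⁺ (both 10 e⁻, Z=13>12); Mg²⁺ < Na⁺ (isoelectronic, higher Z=12 is smaller); Na⁺ < F⁻ (isoelectronic, higher Z=11 is smaller); F⁻ < Cl⁻ (same group, 1 shell fewer); Cl⁻ < I⁻ (same group, 2 shells fewer).

I⁻ > Cl⁻ > F⁻ > Na⁺ > Mg²⁺ > Al³⁺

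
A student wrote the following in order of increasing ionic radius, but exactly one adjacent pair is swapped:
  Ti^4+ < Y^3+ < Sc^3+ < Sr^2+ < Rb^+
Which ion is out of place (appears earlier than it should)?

Y^3+

The pair Y^3+, Sc^3+ is the wrong way round — same group and charge — period 4 sits above period 5, so Sc^3+ is smaller. All other adjacent pairs agree with periodic trends, so Y^3+ is the misplaced ion.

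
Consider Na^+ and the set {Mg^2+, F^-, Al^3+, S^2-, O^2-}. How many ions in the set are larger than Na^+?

Tabulating Z and e⁻: Al^3+ (Z=13, 10 e⁻), Mg^2+ (Z=12, 10 e⁻), Na^+ (Z=11, 10 e⁻), F^- (Z=9, 10 e⁻), O^2- (Z=8, 10 e⁻), S^2- (Z=16, 18 e⁻). Al^3+ < Mg^2+ (isoelectronic, higher Z=13 is smaller); Mg^2+ < Na^+ (isoelectronic, higher Z=12 is smaller); Na^+ < F^- (isoelectronic, higher Z=11 is smaller); F^- < O^2- (isoelectronic, higher Z=9 is smaller); O^2- < S^2- (same group, 1 shell fewer).
Placing each against Na^+: smaller — Al^3+, Mg^2+; larger — F^-, O^2-, S^2-. So 3 are larger.

3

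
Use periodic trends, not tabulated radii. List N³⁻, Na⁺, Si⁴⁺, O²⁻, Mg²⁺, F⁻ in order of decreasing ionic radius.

Isoelectronic series (10 e⁻ each). Size is set by nuclear charge: more protons means a smaller ion. Si⁴⁺ (Z=14), Mg²⁺ (Z=12), Na⁺ (Z=11), F⁻ (Z=9), O²⁻ (Z=8), N³⁻ (Z=7).

N³⁻ > O²⁻ > F⁻ > Na⁺ > Mg²⁺ > Si⁴⁺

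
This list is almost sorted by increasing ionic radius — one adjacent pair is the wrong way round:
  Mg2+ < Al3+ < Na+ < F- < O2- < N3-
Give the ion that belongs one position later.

Scanning neighbour by neighbour, only Mg2+/Al3+ violates a trend: both have 10 electrons but Z(Al)=13 > Z(Mg)=12, so Al3+ should be the smaller of the two. That makes Mg2+ the one sitting a position early relative to where it belongs.

Mg2+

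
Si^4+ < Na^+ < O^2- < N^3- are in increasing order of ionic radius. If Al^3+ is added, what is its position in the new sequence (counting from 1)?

2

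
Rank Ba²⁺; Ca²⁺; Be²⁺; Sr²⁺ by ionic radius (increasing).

Be²⁺ < Ca²⁺ < Sr²⁺ < Ba²⁺

These ions sit in one column with identical charge. Each step down the periodic table adds a principal shell, increasing the radius.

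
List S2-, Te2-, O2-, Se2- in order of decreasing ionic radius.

All are in the same group with charge -2. Radius grows down the group as n (the outermost shell) increases.

Te2- > Se2- > S2- > O2-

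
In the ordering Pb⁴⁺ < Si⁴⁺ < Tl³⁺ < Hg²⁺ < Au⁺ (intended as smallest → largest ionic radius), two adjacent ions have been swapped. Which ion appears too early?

Pb⁴⁺

The pair Pb⁴⁺, Si⁴⁺ is the wrong way round — both in group 14 with the same charge; Si⁴⁺ (period 3) has the smaller radius. All other adjacent pairs agree with periodic trends, so Pb⁴⁺ is the misplaced ion.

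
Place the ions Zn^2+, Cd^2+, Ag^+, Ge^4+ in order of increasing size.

Ge^4+ < Zn^2+ < Cd^2+ < Ag^+

Electron counts and nuclear charges: Ge^4+: 28 e⁻, Z=32, Zn^2+: 28 e⁻, Z=30, Cd^2+: 46 e⁻, Z=48, Ag^+: 46 e⁻, Z=47. Ge^4+ < Zn^2+ (isoelectronic, higher Z=32 is smaller); Zn^2+ < Cd^2+ (same group, 1 shell fewer); Cd^2+ < Ag^+ (both 46 e⁻, Z=48>47).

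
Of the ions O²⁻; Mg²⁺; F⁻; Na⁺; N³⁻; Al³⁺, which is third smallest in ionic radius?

These species are isoelectronic with 10 electrons. The only difference is the number of protons: Al³⁺ (Z=13), Mg²⁺ (Z=12), Na⁺ (Z=11), F⁻ (Z=9), O²⁻ (Z=8), N³⁻ (Z=7). The strongest nuclear pull (Al³⁺) gives the smallest ion.
So the order is Al³⁺ < Mg²⁺ < Na⁺ < F⁻ < O²⁻ < N³⁻; the 3rd-smallest ion is Na⁺.

Na⁺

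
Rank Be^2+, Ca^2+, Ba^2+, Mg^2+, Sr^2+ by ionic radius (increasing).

Same group, same charge. Going down the group adds an extra shell of electrons, so the ion gets larger: Be^2+ is highest in the group and smallest.

Be^2+ < Mg^2+ < Ca^2+ < Sr^2+ < Ba^2+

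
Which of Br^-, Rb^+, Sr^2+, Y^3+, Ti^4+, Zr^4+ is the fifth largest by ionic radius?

Electron counts and nuclear charges: Ti^4+ has 18 e⁻ (Z=22), Zr^4+ has 36 e⁻ (Z=40), Y^3+ has 36 e⁻ (Z=39), Sr^2+ has 36 e⁻ (Z=38), Rb^+ has 36 e⁻ (Z=37), Br^- has 36 e⁻ (Z=35). Ti^4+ < Zr^4+ (same group, 1 shell fewer); Zr^4+ < Y^3+ (both 36 e⁻, Z=40>39); Y^3+ < Sr^2+ (both 36 e⁻, Z=39>38); Sr^2+ < Rb^+ (both 36 e⁻, Z=38>37); Rb^+ < Br^- (both 36 e⁻, Z=37>35).
Ordering: Ti^4+ < Zr^4+ < Y^3+ < Sr^2+ < Rb^+ < Br^-. The fifth largest is Zr^4+.

Zr^4+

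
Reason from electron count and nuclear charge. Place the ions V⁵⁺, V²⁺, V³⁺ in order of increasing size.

These are all V ions. Removing more electrons (higher positive charge) pulls the remaining electrons in closer, so V⁵⁺ is smallest and V²⁺ is largest.

V⁵⁺ < V³⁺ < V²⁺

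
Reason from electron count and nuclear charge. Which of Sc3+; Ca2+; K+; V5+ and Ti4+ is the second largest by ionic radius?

All of these have 18 electrons (isoelectronic). With the same electron cloud, the ion with the most protons pulls it in tightest. Nuclear charges: V5+ (Z=23), Ti4+ (Z=22), Sc3+ (Z=21), Ca2+ (Z=20), K+ (Z=19). Highest Z is smallest.
So the order is V5+ < Ti4+ < Sc3+ < Ca2+ < K+; the 2nd-largest ion is Ca2+.

Ca2+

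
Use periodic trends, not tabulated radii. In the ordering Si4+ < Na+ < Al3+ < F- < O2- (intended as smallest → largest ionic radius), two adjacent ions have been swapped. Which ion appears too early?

Scanning neighbour by neighbour, only Na+/Al3+ violates a trend: Al3+ and Na+ share 10 electrons; the higher nuclear charge on Al (Z=13) contracts it more, so Al3+ < Na+. That makes Na+ the one sitting a position early relative to where it belongs.

Na+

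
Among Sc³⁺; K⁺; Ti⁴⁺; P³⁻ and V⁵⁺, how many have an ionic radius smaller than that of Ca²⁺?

Isoelectronic series (18 e⁻ each). Size is set by nuclear charge: more protons means a smaller ion. V⁵⁺ (Z=23), Ti⁴⁺ (Z=22), Sc³⁺ (Z=21), Ca²⁺ (Z=20), K⁺ (Z=19), P³⁻ (Z=15).
Ordering all of them (including Ca²⁺) by radius gives V⁵⁺ < Ti⁴⁺ < Sc³⁺ < Ca²⁺ < K⁺ < P³⁻. That's 3.

3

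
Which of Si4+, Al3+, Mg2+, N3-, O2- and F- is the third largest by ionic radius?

Each ion has 10 electrons. The ranking follows nuclear charge in reverse — greater Z gives a smaller radius. Si4+ (Z=14), Al3+ (Z=13), Mg2+ (Z=12), F- (Z=9), O2- (Z=8), N3- (Z=7).
Full ascending order: Si4+ < Al3+ < Mg2+ < F- < O2- < N3-. Counting from the largest, position 3 is F-.

F-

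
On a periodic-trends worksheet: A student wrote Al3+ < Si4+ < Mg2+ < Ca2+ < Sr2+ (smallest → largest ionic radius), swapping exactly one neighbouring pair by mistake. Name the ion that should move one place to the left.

Compare adjacent ions: they are isoelectronic (10 e⁻) and Si has more protons than Al (14 vs 13), making Si4+ smaller — yet in this increasing list Al3+ sits before Si4+. Nothing else is reversed, so Si4+ should move one place to the left.

Si4+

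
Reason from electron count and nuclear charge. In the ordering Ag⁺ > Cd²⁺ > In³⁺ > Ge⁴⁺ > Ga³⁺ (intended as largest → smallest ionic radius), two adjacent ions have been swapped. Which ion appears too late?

Scanning neighbour by neighbour, only Ge⁴⁺/Ga³⁺ violates a trend: they are isoelectronic (28 e⁻) and Ge has more protons than Ga (32 vs 31), making Ge⁴⁺ smaller. That makes Ga³⁺ the one sitting a position late relative to where it belongs.

Ga³⁺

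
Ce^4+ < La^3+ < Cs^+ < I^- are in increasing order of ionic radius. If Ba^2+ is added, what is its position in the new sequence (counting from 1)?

3

Each ion has 54 electrons. The ranking follows nuclear charge in reverse — greater Z gives a smaller radius. Ce^4+ (Z=58), La^3+ (Z=57), Ba^2+ (Z=56), Cs^+ (Z=55), I^- (Z=53).
Merged order: Ce^4+ < La^3+ < Ba^2+ < Cs^+ < I^- — Ba^2+ is number 3.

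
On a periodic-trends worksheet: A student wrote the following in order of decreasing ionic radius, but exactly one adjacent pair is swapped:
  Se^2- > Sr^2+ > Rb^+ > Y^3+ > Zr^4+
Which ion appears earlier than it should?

Scanning neighbour by neighbour, only Sr^2+/Rb^+ violates a trend: both have 36 electrons but Z(Sr)=38 > Z(Rb)=37, so Sr^2+ should be the smaller of the two. That makes Sr^2+ the one sitting a position early relative to where it belongs.

Sr^2+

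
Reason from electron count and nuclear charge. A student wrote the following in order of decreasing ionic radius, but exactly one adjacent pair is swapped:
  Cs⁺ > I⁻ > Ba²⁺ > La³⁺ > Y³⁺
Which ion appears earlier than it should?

Compare adjacent ions: both have 54 electrons but Z(Cs)=55 > Z(I)=53, so Cs⁺ should be the smaller of the two — yet in this decreasing list Cs⁺ sits before I⁻. Nothing else is reversed, so Cs⁺ should move one place to the right.

Cs⁺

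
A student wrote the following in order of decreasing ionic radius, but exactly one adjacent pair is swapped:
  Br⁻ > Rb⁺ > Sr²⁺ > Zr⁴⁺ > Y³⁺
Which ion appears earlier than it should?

Compare adjacent ions: both have 36 electrons but Z(Zr)=40 > Z(Y)=39, so Zr⁴⁺ should be the smaller of the two — yet in this decreasing list Zr⁴⁺ sits before Y³⁺. Nothing else is reversed, so Zr⁴⁺ should move one place to the right.

Zr⁴⁺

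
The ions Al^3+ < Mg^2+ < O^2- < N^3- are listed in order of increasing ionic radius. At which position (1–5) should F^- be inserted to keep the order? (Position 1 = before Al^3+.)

3

These species are isoelectronic with 10 electrons. The only difference is the number of protons: Al^3+ (Z=13), Mg^2+ (Z=12), F^- (Z=9), O^2- (Z=8), N^3- (Z=7). The strongest nuclear pull (Al^3+) gives the smallest ion.
Putting F^- in gives Al^3+ < Mg^2+ < F^- < O^2- < N^3-; it lands at slot 3.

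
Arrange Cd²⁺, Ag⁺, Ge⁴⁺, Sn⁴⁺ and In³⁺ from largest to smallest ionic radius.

Ag⁺ > Cd²⁺ > In³⁺ > Sn⁴⁺ > Ge⁴⁺

First list Z and electron count for each: Ge⁴⁺: 28 e⁻, Z=32, Sn⁴⁺: 46 e⁻, Z=50, In³⁺: 46 e⁻, Z=49, Cd²⁺: 46 e⁻, Z=48, Ag⁺: 46 e⁻, Z=47. Ge⁴⁺ < Sn⁴⁺ (same group, 1 shell fewer); Sn⁴⁺ < In³⁺ (isoelectronic, higher Z=50 is smaller); In³⁺ < Cd²⁺ (isoelectronic, higher Z=49 is smaller); Cd²⁺ < Ag⁺ (both 46 e⁻, Z=48>47).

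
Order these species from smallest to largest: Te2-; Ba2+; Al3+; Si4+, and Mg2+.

Si4+ < Al3+ < Mg2+ < Ba2+ < Te2-

Si4+: 10 e⁻, Z=14, Al3+: 10 e⁻, Z=13, Mg2+: 10 e⁻, Z=12, Ba2+: 54 e⁻, Z=56, Te2-: 54 e⁻, Z=52. Si4+ < Al3+ (isoelectronic, higher Z=14 is smaller); Al3+ < Mg2+ (isoelectronic, higher Z=13 is smaller); Mg2+ < Ba2+ (same group, 3 shells fewer); Ba2+ < Te2- (both 54 e⁻, Z=56>52).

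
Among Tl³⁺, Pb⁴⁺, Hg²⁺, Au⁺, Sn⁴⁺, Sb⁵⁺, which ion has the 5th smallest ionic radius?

First list Z and electron count for each: Sb⁵⁺: 46 e⁻, Z=51, Sn⁴⁺: 46 e⁻, Z=50, Pb⁴⁺: 78 e⁻, Z=82, Tl³⁺: 78 e⁻, Z=81, Hg²⁺: 78 e⁻, Z=80, Au⁺: 78 e⁻, Z=79. Sb⁵⁺ < Sn⁴⁺ (isoelectronic, higher Z=51 is smaller); Sn⁴⁺ < Pb⁴⁺ (same group, period 5 vs 6); Pb⁴⁺ < Tl³⁺ (isoelectronic, higher Z=82 is smaller); Tl³⁺ < Hg²⁺ (both 78 e⁻, Z=81>80); Hg²⁺ < Au⁺ (isoelectronic, higher Z=80 is smaller).
That gives Sb⁵⁺ < Sn⁴⁺ < Pb⁴⁺ < Tl³⁺ < Hg²⁺ < Au⁺. From the smallest end, number 5 is Hg²⁺.

Hg²⁺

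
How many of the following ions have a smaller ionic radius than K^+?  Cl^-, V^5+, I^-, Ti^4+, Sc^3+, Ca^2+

V^5+: 18 e⁻, Z=23, Ti^4+: 18 e⁻, Z=22, Sc^3+: 18 e⁻, Z=21, Ca^2+: 18 e⁻, Z=20, K^+: 18 e⁻, Z=19, Cl^-: 18 e⁻, Z=17, I^-: 54 e⁻, Z=53. V^5+ < Ti^4+ (isoelectronic, higher Z=23 is smaller); Ti^4+ < Sc^3+ (both 18 e⁻, Z=22>21); Sc^3+ < Ca^2+ (both 18 e⁻, Z=21>20); Ca^2+ < K^+ (both 18 e⁻, Z=20>19); K^+ < Cl^- (both 18 e⁻, Z=19>17); Cl^- < I^- (same group, period 3 vs 5).
Placing each against K^+: smaller — V^5+, Ti^4+, Sc^3+, Ca^2+; larger — Cl^-, I^-. That's 4.

4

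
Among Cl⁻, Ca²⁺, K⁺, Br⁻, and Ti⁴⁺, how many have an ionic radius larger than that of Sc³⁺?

Electron counts and nuclear charges: Ti⁴⁺ has 18 e⁻ (Z=22), Sc³⁺ has 18 e⁻ (Z=21), Ca²⁺ has 18 e⁻ (Z=20), K⁺ has 18 e⁻ (Z=19), Cl⁻ has 18 e⁻ (Z=17), Br⁻ has 36 e⁻ (Z=35). Ti⁴⁺ < Sc³⁺ (both 18 e⁻, Z=22>21); Sc³⁺ < Ca²⁺ (isoelectronic, higher Z=21 is smaller); Ca²⁺ < K⁺ (isoelectronic, higher Z=20 is smaller); K⁺ < Cl⁻ (isoelectronic, higher Z=19 is smaller); Cl⁻ < Br⁻ (same group, 1 shell fewer).
Overall: Ti⁴⁺ < Sc³⁺ < Ca²⁺ < K⁺ < Cl⁻ < Br⁻. Sc³⁺ has 1 below it and 4 above. That's 4.

4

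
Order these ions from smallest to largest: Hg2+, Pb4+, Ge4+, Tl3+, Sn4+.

Ge4+ < Sn4+ < Pb4+ < Tl3+ < Hg2+

Electron counts and nuclear charges: Ge4+ (Z=32, 28 e⁻), Sn4+ (Z=50, 46 e⁻), Pb4+ (Z=82, 78 e⁻), Tl3+ (Z=81, 78 e⁻), Hg2+ (Z=80, 78 e⁻). Ge4+ < Sn4+ (same group, period 4 vs 5); Sn4+ < Pb4+ (same group, 1 shell fewer); Pb4+ < Tl3+ (isoelectronic, higher Z=82 is smaller); Tl3+ < Hg2+ (both 78 e⁻, Z=81>80).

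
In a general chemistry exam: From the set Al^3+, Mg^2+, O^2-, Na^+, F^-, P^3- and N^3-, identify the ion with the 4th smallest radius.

F^-

Tabulating Z and e⁻: Al^3+ has 10 e⁻ (Z=13), Mg^2+ has 10 e⁻ (Z=12), Na^+ has 10 e⁻ (Z=11), F^- has 10 e⁻ (Z=9), O^2- has 10 e⁻ (Z=8), N^3- has 10 e⁻ (Z=7), P^3- has 18 e⁻ (Z=15). Al^3+ < Mg^2+ (both 10 e⁻, Z=13>12); Mg^2+ < Na^+ (isoelectronic, higher Z=12 is smaller); Na^+ < F^- (both 10 e⁻, Z=11>9); F^- < O^2- (isoelectronic, higher Z=9 is smaller); O^2- < N^3- (isoelectronic, higher Z=8 is smaller); N^3- < P^3- (same group, period 2 vs 3).
That gives Al^3+ < Mg^2+ < Na^+ < F^- < O^2- < N^3- < P^3-. From the smallest end, number 4 is F^-.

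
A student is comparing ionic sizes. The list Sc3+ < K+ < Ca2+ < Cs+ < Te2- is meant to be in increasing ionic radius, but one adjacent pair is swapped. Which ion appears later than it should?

Scanning neighbour by neighbour, only K+/Ca2+ violates a trend: both have 18 electrons but Z(Ca)=20 > Z(K)=19, so Ca2+ should be the smaller of the two. That makes Ca2+ the one sitting a position late relative to where it belongs.

Ca2+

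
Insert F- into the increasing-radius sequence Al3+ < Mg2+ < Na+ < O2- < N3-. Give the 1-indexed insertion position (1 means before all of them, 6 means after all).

4

These species are isoelectronic with 10 electrons. The only difference is the number of protons: Al3+ (Z=13), Mg2+ (Z=12), Na+ (Z=11), F- (Z=9), O2- (Z=8), N3- (Z=7). The strongest nuclear pull (Al3+) gives the smallest ion.
With F- included the full order is Al3+ < Mg2+ < Na+ < F- < O2- < N3-, so it takes position 4.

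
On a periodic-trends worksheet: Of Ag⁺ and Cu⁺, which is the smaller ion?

All are in the same group with charge +1. Radius grows down the group as n (the outermost shell) increases.

Cu⁺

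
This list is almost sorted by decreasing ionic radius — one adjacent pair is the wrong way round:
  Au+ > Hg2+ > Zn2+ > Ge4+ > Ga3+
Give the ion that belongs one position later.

Ge4+

Scanning neighbour by neighbour, only Ge4+/Ga3+ violates a trend: both have 28 electrons but Z(Ge)=32 > Z(Ga)=31, so Ge4+ should be the smaller of the two. That makes Ge4+ the one sitting a position early relative to where it belongs.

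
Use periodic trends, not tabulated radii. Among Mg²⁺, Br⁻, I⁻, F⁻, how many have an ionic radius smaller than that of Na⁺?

1

First list Z and electron count for each: Mg²⁺ (Z=12, 10 e⁻), Na⁺ (Z=11, 10 e⁻), F⁻ (Z=9, 10 e⁻), Br⁻ (Z=35, 36 e⁻), I⁻ (Z=53, 54 e⁻). Mg²⁺ < Na⁺ (isoelectronic, higher Z=12 is smaller); Na⁺ < F⁻ (both 10 e⁻, Z=11>9); F⁻ < Br⁻ (same group, period 2 vs 4); Br⁻ < I⁻ (same group, 1 shell fewer).
Placing each against Na⁺: smaller — Mg²⁺; larger — F⁻, Br⁻, I⁻. That's 1.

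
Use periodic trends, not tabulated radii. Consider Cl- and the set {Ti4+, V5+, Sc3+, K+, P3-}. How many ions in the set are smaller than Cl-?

4

All of these have 18 electrons (isoelectronic). With the same electron cloud, the ion with the most protons pulls it in tightest. Nuclear charges: V5+ (Z=23), Ti4+ (Z=22), Sc3+ (Z=21), K+ (Z=19), Cl- (Z=17), P3- (Z=15). Highest Z is smallest.
Overall: V5+ < Ti4+ < Sc3+ < K+ < Cl- < P3-. Cl- has 4 below it and 1 above. So 4 are smaller.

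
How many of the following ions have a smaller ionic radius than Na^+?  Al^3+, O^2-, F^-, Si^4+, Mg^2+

Isoelectronic series (10 e⁻ each). Size is set by nuclear charge: more protons means a smaller ion. Si^4+ (Z=14), Al^3+ (Z=13), Mg^2+ (Z=12), Na^+ (Z=11), F^- (Z=9), O^2- (Z=8).
Relative to Na^+, the ions that are smaller are Si^4+, Al^3+, Mg^2+. That's 3.

3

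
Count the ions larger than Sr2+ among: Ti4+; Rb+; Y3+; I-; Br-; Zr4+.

Tabulating Z and e⁻: Ti4+ has 18 e⁻ (Z=22), Zr4+ has 36 e⁻ (Z=40), Y3+ has 36 e⁻ (Z=39), Sr2+ has 36 e⁻ (Z=38), Rb+ has 36 e⁻ (Z=37), Br- has 36 e⁻ (Z=35), I- has 54 e⁻ (Z=53). Ti4+ < Zr4+ (same group, period 4 vs 5); Zr4+ < Y3+ (isoelectronic, higher Z=40 is smaller); Y3+ < Sr2+ (both 36 e⁻, Z=39>38); Sr2+ < Rb+ (both 36 e⁻, Z=38>37); Rb+ < Br- (both 36 e⁻, Z=37>35); Br- < I- (same group, 1 shell fewer).
Ordering all of them (including Sr2+) by radius gives Ti4+ < Zr4+ < Y3+ < Sr2+ < Rb+ < Br- < I-. So 3 are larger.

3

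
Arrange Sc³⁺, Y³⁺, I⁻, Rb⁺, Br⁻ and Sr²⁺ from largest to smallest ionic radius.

Electron counts and nuclear charges: Sc³⁺: 18 e⁻, Z=21, Y³⁺: 36 e⁻, Z=39, Sr²⁺: 36 e⁻, Z=38, Rb⁺: 36 e⁻, Z=37, Br⁻: 36 e⁻, Z=35, I⁻: 54 e⁻, Z=53. Sc³⁺ < Y³⁺ (same group, period 4 vs 5); Y³⁺ < Sr²⁺ (both 36 e⁻, Z=39>38); Sr²⁺ < Rb⁺ (isoelectronic, higher Z=38 is smaller); Rb⁺ < Br⁻ (isoelectronic, higher Z=37 is smaller); Br⁻ < I⁻ (same group, 1 shell fewer).

I⁻ > Br⁻ > Rb⁺ > Sr²⁺ > Y³⁺ > Sc³⁺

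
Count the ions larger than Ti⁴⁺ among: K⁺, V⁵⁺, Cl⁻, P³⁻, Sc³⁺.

4

These species are isoelectronic with 18 electrons. The only difference is the number of protons: V⁵⁺ (Z=23), Ti⁴⁺ (Z=22), Sc³⁺ (Z=21), K⁺ (Z=19), Cl⁻ (Z=17), P³⁻ (Z=15). The strongest nuclear pull (V⁵⁺) gives the smallest ion.
Relative to Ti⁴⁺, the ions that are larger are Sc³⁺, K⁺, Cl⁻, P³⁻. So 4 are larger.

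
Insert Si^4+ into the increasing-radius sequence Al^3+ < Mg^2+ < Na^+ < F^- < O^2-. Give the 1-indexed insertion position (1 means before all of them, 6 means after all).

1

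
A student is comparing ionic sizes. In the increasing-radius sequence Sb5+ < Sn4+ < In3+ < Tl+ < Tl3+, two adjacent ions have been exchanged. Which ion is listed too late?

Tl3+

Scanning neighbour by neighbour, only Tl+/Tl3+ violates a trend: same element — the +3 ion must be smaller than the +1 ion. That makes Tl3+ the one sitting a position late relative to where it belongs.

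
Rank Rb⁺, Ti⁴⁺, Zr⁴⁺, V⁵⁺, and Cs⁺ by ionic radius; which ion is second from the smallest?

Ti⁴⁺

First list Z and electron count for each: V⁵⁺ (Z=23, 18 e⁻), Ti⁴⁺ (Z=22, 18 e⁻), Zr⁴⁺ (Z=40, 36 e⁻), Rb⁺ (Z=37, 36 e⁻), Cs⁺ (Z=55, 54 e⁻). V⁵⁺ < Ti⁴⁺ (isoelectronic, higher Z=23 is smaller); Ti⁴⁺ < Zr⁴⁺ (same group, 1 shell fewer); Zr⁴⁺ < Rb⁺ (isoelectronic, higher Z=40 is smaller); Rb⁺ < Cs⁺ (same group, 1 shell fewer).
Full ascending order: V⁵⁺ < Ti⁴⁺ < Zr⁴⁺ < Rb⁺ < Cs⁺. Counting from the smallest, position 2 is Ti⁴⁺.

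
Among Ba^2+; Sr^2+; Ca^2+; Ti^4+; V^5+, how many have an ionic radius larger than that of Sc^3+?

3

V^5+ has 18 e⁻ (Z=23), Ti^4+ has 18 e⁻ (Z=22), Sc^3+ has 18 e⁻ (Z=21), Ca^2+ has 18 e⁻ (Z=20), Sr^2+ has 36 e⁻ (Z=38), Ba^2+ has 54 e⁻ (Z=56). V^5+ < Ti^4+ (isoelectronic, higher Z=23 is smaller); Ti^4+ < Sc^3+ (both 18 e⁻, Z=22>21); Sc^3+ < Ca^2+ (both 18 e⁻, Z=21>20); Ca^2+ < Sr^2+ (same group, period 4 vs 5); Sr^2+ < Ba^2+ (same group, period 5 vs 6).
Overall: V^5+ < Ti^4+ < Sc^3+ < Ca^2+ < Sr^2+ < Ba^2+. Sc^3+ has 2 below it and 3 above. That's 3.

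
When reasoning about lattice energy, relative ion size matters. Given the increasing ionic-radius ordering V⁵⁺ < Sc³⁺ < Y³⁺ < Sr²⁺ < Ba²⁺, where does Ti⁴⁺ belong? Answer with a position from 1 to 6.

Electron counts and nuclear charges: V⁵⁺ has 18 e⁻ (Z=23), Ti⁴⁺ has 18 e⁻ (Z=22), Sc³⁺ has 18 e⁻ (Z=21), Y³⁺ has 36 e⁻ (Z=39), Sr²⁺ has 36 e⁻ (Z=38), Ba²⁺ has 54 e⁻ (Z=56). V⁵⁺ < Ti⁴⁺ (both 18 e⁻, Z=23>22); Ti⁴⁺ < Sc³⁺ (both 18 e⁻, Z=22>21); Sc³⁺ < Y³⁺ (same group, period 4 vs 5); Y³⁺ < Sr²⁺ (both 36 e⁻, Z=39>38); Sr²⁺ < Ba²⁺ (same group, 1 shell fewer).
Putting Ti⁴⁺ in gives V⁵⁺ < Ti⁴⁺ < Sc³⁺ < Y³⁺ < Sr²⁺ < Ba²⁺; it lands at slot 2.

2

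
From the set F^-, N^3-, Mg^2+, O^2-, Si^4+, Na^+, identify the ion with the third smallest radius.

Na^+

Each ion has 10 electrons. The ranking follows nuclear charge in reverse — greater Z gives a smaller radius. Si^4+ (Z=14), Mg^2+ (Z=12), Na^+ (Z=11), F^- (Z=9), O^2- (Z=8), N^3- (Z=7).
That gives Si^4+ < Mg^2+ < Na^+ < F^- < O^2- < N^3-. From the smallest end, number 3 is Na^+.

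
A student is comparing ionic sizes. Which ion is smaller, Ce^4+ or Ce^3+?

Ce^4+

For a single element, ionic radius drops as positive charge rises — Ce^4+ < Ce^3+.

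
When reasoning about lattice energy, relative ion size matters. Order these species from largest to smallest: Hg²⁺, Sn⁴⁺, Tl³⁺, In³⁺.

Tabulating Z and e⁻: Sn⁴⁺ has 46 e⁻ (Z=50), In³⁺ has 46 e⁻ (Z=49), Tl³⁺ has 78 e⁻ (Z=81), Hg²⁺ has 78 e⁻ (Z=80). Sn⁴⁺ < In³⁺ (both 46 e⁻, Z=50>49); In³⁺ < Tl³⁺ (same group, 1 shell fewer); Tl³⁺ < Hg²⁺ (both 78 e⁻, Z=81>80).

Hg²⁺ > Tl³⁺ > In³⁺ > Sn⁴⁺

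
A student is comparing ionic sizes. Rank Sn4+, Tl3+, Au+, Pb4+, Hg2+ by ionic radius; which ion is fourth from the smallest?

Hg2+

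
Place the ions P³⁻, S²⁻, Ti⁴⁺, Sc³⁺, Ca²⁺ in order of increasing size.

Ti⁴⁺ < Sc³⁺ < Ca²⁺ < S²⁻ < P³⁻

All of these have 18 electrons (isoelectronic). With the same electron cloud, the ion with the most protons pulls it in tightest. Nuclear charges: Ti⁴⁺ (Z=22), Sc³⁺ (Z=21), Ca²⁺ (Z=20), S²⁻ (Z=16), P³⁻ (Z=15). Highest Z is smallest.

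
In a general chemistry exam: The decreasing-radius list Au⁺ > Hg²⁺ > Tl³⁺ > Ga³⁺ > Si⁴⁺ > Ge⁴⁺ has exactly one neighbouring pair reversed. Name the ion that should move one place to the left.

Compare adjacent ions: same group and charge — period 3 sits above period 4, so Si⁴⁺ is smaller — yet in this decreasing list Si⁴⁺ sits before Ge⁴⁺. Nothing else is reversed, so Ge⁴⁺ should move one place to the left.

Ge⁴⁺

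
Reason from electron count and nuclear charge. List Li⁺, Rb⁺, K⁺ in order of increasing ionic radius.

Li⁺ < K⁺ < Rb⁺

All are in the same group with charge +1. Radius grows down the group as n (the outermost shell) increases.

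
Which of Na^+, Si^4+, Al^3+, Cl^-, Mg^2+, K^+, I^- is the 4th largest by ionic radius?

Na^+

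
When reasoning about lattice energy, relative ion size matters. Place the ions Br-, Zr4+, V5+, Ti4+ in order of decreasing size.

First list Z and electron count for each: V5+: 18 e⁻, Z=23, Ti4+: 18 e⁻, Z=22, Zr4+: 36 e⁻, Z=40, Br-: 36 e⁻, Z=35. V5+ < Ti4+ (both 18 e⁻, Z=23>22); Ti4+ < Zr4+ (same group, 1 shell fewer); Zr4+ < Br- (both 36 e⁻, Z=40>35).

Br- > Zr4+ > Ti4+ > V5+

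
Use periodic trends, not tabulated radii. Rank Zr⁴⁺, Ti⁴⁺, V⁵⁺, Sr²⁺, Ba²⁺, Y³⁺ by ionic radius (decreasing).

Ba²⁺ > Sr²⁺ > Y³⁺ > Zr⁴⁺ > Ti⁴⁺ > V⁵⁺

Electron counts and nuclear charges: V⁵⁺ (Z=23, 18 e⁻), Ti⁴⁺ (Z=22, 18 e⁻), Zr⁴⁺ (Z=40, 36 e⁻), Y³⁺ (Z=39, 36 e⁻), Sr²⁺ (Z=38, 36 e⁻), Ba²⁺ (Z=56, 54 e⁻). V⁵⁺ < Ti⁴⁺ (both 18 e⁻, Z=23>22); Ti⁴⁺ < Zr⁴⁺ (same group, period 4 vs 5); Zr⁴⁺ < Y³⁺ (isoelectronic, higher Z=40 is smaller); Y³⁺ < Sr²⁺ (isoelectronic, higher Z=39 is smaller); Sr²⁺ < Ba²⁺ (same group, period 5 vs 6).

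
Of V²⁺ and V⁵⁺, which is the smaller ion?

V⁵⁺

These are all V ions. Removing more electrons (higher positive charge) pulls the remaining electrons in closer, so V⁵⁺ is smallest and V²⁺ is largest.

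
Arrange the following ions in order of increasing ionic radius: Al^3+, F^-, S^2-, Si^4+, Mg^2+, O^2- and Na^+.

Si^4+ < Al^3+ < Mg^2+ < Na^+ < F^- < O^2- < S^2-

First list Z and electron count for each: Si^4+ (Z=14, 10 e⁻), Al^3+ (Z=13, 10 e⁻), Mg^2+ (Z=12, 10 e⁻), Na^+ (Z=11, 10 e⁻), F^- (Z=9, 10 e⁻), O^2- (Z=8, 10 e⁻), S^2- (Z=16, 18 e⁻). Si^4+ < Al^3+ (isoelectronic, higher Z=14 is smaller); Al^3+ < Mg^2+ (isoelectronic, higher Z=13 is smaller); Mg^2+ < Na^+ (both 10 e⁻, Z=12>11); Na^+ < F^- (isoelectronic, higher Z=11 is smaller); F^- < O^2- (isoelectronic, higher Z=9 is smaller); O^2- < S^2- (same group, period 2 vs 3).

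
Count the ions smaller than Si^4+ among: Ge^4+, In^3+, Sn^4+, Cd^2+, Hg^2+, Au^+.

0

Work out protons and electrons: Si^4+ (Z=14, 10 e⁻), Ge^4+ (Z=32, 28 e⁻), Sn^4+ (Z=50, 46 e⁻), In^3+ (Z=49, 46 e⁻), Cd^2+ (Z=48, 46 e⁻), Hg^2+ (Z=80, 78 e⁻), Au^+ (Z=79, 78 e⁻). Si^4+ < Ge^4+ (same group, 1 shell fewer); Ge^4+ < Sn^4+ (same group, 1 shell fewer); Sn^4+ < In^3+ (isoelectronic, higher Z=50 is smaller); In^3+ < Cd^2+ (both 46 e⁻, Z=49>48); Cd^2+ < Hg^2+ (same group, 1 shell fewer); Hg^2+ < Au^+ (both 78 e⁻, Z=80>79).
Overall: Si^4+ < Ge^4+ < Sn^4+ < In^3+ < Cd^2+ < Hg^2+ < Au^+. Si^4+ has 0 below it and 6 above. Count: 0.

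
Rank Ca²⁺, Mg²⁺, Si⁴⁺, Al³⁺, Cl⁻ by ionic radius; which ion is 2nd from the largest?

Si⁴⁺ (Z=14, 10 e⁻), Al³⁺ (Z=13, 10 e⁻), Mg²⁺ (Z=12, 10 e⁻), Ca²⁺ (Z=20, 18 e⁻), Cl⁻ (Z=17, 18 e⁻). Si⁴⁺ < Al³⁺ (isoelectronic, higher Z=14 is smaller); Al³⁺ < Mg²⁺ (isoelectronic, higher Z=13 is smaller); Mg²⁺ < Ca²⁺ (same group, period 3 vs 4); Ca²⁺ < Cl⁻ (both 18 e⁻, Z=20>17).
That gives Si⁴⁺ < Al³⁺ < Mg²⁺ < Ca²⁺ < Cl⁻. From the largest end, number 2 is Ca²⁺.

Ca²⁺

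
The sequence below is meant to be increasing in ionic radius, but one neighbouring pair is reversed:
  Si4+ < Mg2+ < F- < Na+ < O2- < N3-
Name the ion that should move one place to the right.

Check each adjacent pair. F- and Na+ are reversed: Na+ and F- share 10 electrons; the higher nuclear charge on Na (Z=11) contracts it more, so Na+ < F-. No other neighbouring pair contradicts the periodic trends, so F- is the ion listed too early.

F-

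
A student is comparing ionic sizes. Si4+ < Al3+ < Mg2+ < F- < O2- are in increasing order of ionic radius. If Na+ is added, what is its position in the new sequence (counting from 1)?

Isoelectronic series (10 e⁻ each). Size is set by nuclear charge: more protons means a smaller ion. Si4+ (Z=14), Al3+ (Z=13), Mg2+ (Z=12), Na+ (Z=11), F- (Z=9), O2- (Z=8).
Putting Na+ in gives Si4+ < Al3+ < Mg2+ < Na+ < F- < O2-; it lands at slot 4.

4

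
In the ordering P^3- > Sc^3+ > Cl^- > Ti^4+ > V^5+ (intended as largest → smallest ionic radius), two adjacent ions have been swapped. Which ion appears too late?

Cl^-

Check each adjacent pair. Sc^3+ and Cl^- are reversed: they are isoelectronic (18 e⁻) and Sc has more protons than Cl (21 vs 17), making Sc^3+ smaller. No other neighbouring pair contradicts the periodic trends, so Cl^- is the ion listed too late.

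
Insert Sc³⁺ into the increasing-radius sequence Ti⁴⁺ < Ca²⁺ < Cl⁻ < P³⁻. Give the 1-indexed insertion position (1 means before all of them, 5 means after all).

Isoelectronic series (18 e⁻ each). Size is set by nuclear charge: more protons means a smaller ion. Ti⁴⁺ (Z=22), Sc³⁺ (Z=21), Ca²⁺ (Z=20), Cl⁻ (Z=17), P³⁻ (Z=15).
The complete sequence is Ti⁴⁺ < Sc³⁺ < Ca²⁺ < Cl⁻ < P³⁻. Sc³⁺ sits at position 2.

2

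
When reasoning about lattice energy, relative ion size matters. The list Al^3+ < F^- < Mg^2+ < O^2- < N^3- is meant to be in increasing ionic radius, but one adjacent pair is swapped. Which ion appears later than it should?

The pair F^-, Mg^2+ is the wrong way round — both have 10 electrons but Z(Mg)=12 > Z(F)=9, so Mg^2+ should be the smaller of the two. All other adjacent pairs agree with periodic trends, so Mg^2+ is the misplaced ion.

Mg^2+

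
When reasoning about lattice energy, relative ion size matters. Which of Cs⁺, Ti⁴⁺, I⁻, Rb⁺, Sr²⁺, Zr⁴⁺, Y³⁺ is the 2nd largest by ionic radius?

Cs⁺

Ti⁴⁺: 18 e⁻, Z=22, Zr⁴⁺: 36 e⁻, Z=40, Y³⁺: 36 e⁻, Z=39, Sr²⁺: 36 e⁻, Z=38, Rb⁺: 36 e⁻, Z=37, Cs⁺: 54 e⁻, Z=55, I⁻: 54 e⁻, Z=53. Ti⁴⁺ < Zr⁴⁺ (same group, period 4 vs 5); Zr⁴⁺ < Y³⁺ (both 36 e⁻, Z=40>39); Y³⁺ < Sr²⁺ (both 36 e⁻, Z=39>38); Sr²⁺ < Rb⁺ (isoelectronic, higher Z=38 is smaller); Rb⁺ < Cs⁺ (same group, 1 shell fewer); Cs⁺ < I⁻ (both 54 e⁻, Z=55>53).
Ordering: Ti⁴⁺ < Zr⁴⁺ < Y³⁺ < Sr²⁺ < Rb⁺ < Cs⁺ < I⁻. The 2nd largest is Cs⁺.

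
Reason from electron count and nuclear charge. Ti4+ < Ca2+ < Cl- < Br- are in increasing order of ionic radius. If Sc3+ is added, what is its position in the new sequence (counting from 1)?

2

Electron counts and nuclear charges: Ti4+: 18 e⁻, Z=22, Sc3+: 18 e⁻, Z=21, Ca2+: 18 e⁻, Z=20, Cl-: 18 e⁻, Z=17, Br-: 36 e⁻, Z=35. Ti4+ < Sc3+ (both 18 e⁻, Z=22>21); Sc3+ < Ca2+ (both 18 e⁻, Z=21>20); Ca2+ < Cl- (isoelectronic, higher Z=20 is smaller); Cl- < Br- (same group, 1 shell fewer).
The complete sequence is Ti4+ < Sc3+ < Ca2+ < Cl- < Br-. Sc3+ sits at position 2.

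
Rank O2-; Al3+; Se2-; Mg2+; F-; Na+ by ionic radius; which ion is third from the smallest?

Work out protons and electrons: Al3+: 10 e⁻, Z=13, Mg2+: 10 e⁻, Z=12, Na+: 10 e⁻, Z=11, F-: 10 e⁻, Z=9, O2-: 10 e⁻, Z=8, Se2-: 36 e⁻, Z=34. Al3+ < Mg2+ (both 10 e⁻, Z=13>12); Mg2+ < Na+ (isoelectronic, higher Z=12 is smaller); Na+ < F- (both 10 e⁻, Z=11>9); F- < O2- (isoelectronic, higher Z=9 is smaller); O2- < Se2- (same group, 2 shells fewer).
So the order is Al3+ < Mg2+ < Na+ < F- < O2- < Se2-; the 3rd-smallest ion is Na+.

Na+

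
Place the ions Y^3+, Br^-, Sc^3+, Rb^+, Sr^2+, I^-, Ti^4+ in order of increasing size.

Ti^4+ < Sc^3+ < Y^3+ < Sr^2+ < Rb^+ < Br^- < I^-

Work out protons and electrons: Ti^4+: 18 e⁻, Z=22, Sc^3+: 18 e⁻, Z=21, Y^3+: 36 e⁻, Z=39, Sr^2+: 36 e⁻, Z=38, Rb^+: 36 e⁻, Z=37, Br^-: 36 e⁻, Z=35, I^-: 54 e⁻, Z=53. Ti^4+ < Sc^3+ (both 18 e⁻, Z=22>21); Sc^3+ < Y^3+ (same group, 1 shell fewer); Y^3+ < Sr^2+ (isoelectronic, higher Z=39 is smaller); Sr^2+ < Rb^+ (isoelectronic, higher Z=38 is smaller); Rb^+ < Br^- (both 36 e⁻, Z=37>35); Br^- < I^- (same group, period 4 vs 5).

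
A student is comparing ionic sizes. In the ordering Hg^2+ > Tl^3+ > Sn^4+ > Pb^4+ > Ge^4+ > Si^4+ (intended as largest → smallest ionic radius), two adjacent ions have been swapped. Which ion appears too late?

Compare adjacent ions: both in group 14 with the same charge; Sn^4+ (period 5) has the smaller radius — yet in this decreasing list Sn^4+ sits before Pb^4+. Nothing else is reversed, so Pb^4+ should move one place to the left.

Pb^4+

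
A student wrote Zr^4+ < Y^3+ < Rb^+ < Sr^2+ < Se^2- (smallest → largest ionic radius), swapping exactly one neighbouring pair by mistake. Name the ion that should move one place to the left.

The pair Rb^+, Sr^2+ is the wrong way round — Sr^2+ and Rb^+ share 36 electrons; the higher nuclear charge on Sr (Z=38) contracts it more, so Sr^2+ < Rb^+. All other adjacent pairs agree with periodic trends, so Sr^2+ is the misplaced ion.

Sr^2+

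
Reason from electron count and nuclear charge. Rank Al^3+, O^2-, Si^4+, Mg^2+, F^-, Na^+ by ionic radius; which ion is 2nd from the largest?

F^-

All of these have 10 electrons (isoelectronic). With the same electron cloud, the ion with the most protons pulls it in tightest. Nuclear charges: Si^4+ (Z=14), Al^3+ (Z=13), Mg^2+ (Z=12), Na^+ (Z=11), F^- (Z=9), O^2- (Z=8). Highest Z is smallest.
So the order is Si^4+ < Al^3+ < Mg^2+ < Na^+ < F^- < O^2-; the 2nd-largest ion is F^-.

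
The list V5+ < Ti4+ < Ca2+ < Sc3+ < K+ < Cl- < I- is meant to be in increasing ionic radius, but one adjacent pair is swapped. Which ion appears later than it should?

Sc3+

The pair Ca2+, Sc3+ is the wrong way round — they are isoelectronic (18 e⁻) and Sc has more protons than Ca (21 vs 20), making Sc3+ smaller. All other adjacent pairs agree with periodic trends, so Sc3+ is the misplaced ion.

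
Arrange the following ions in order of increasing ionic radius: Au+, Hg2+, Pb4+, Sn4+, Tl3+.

Sn4+ < Pb4+ < Tl3+ < Hg2+ < Au+

Electron counts and nuclear charges: Sn4+: 46 e⁻, Z=50, Pb4+: 78 e⁻, Z=82, Tl3+: 78 e⁻, Z=81, Hg2+: 78 e⁻, Z=80, Au+: 78 e⁻, Z=79. Sn4+ < Pb4+ (same group, 1 shell fewer); Pb4+ < Tl3+ (both 78 e⁻, Z=82>81); Tl3+ < Hg2+ (isoelectronic, higher Z=81 is smaller); Hg2+ < Au+ (both 78 e⁻, Z=80>79).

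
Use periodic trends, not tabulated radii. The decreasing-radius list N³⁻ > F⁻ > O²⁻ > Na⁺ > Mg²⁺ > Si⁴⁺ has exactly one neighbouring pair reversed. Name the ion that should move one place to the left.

O²⁻

Check each adjacent pair. F⁻ and O²⁻ are reversed: they are isoelectronic (10 e⁻) and F has more protons than O (9 vs 8), making F⁻ smaller. No other neighbouring pair contradicts the periodic trends, so O²⁻ is the ion listed too late.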